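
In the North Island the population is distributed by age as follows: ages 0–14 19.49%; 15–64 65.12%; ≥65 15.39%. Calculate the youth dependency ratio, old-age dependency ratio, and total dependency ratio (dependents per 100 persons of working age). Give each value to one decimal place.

Youth dependency ratio: 29.9
Old-age dependency ratio: 23.6
Total dependency ratio: 53.6

Youth dependency ratio = 19.49 / 65.12 × 100 = 29.9
Old-age dependency ratio = 15.39 / 65.12 × 100 = 23.6
Total dependency ratio = (19.49 + 15.39) / 65.12 × 100 = 34.88 / 65.12 × 100 = 53.6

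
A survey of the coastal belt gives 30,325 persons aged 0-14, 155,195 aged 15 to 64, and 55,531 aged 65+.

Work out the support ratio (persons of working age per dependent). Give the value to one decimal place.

Support ratio = 155,195 / (30,325 + 55,531) = 155,195 / 85,856 = 1.8

Support ratio: 1.8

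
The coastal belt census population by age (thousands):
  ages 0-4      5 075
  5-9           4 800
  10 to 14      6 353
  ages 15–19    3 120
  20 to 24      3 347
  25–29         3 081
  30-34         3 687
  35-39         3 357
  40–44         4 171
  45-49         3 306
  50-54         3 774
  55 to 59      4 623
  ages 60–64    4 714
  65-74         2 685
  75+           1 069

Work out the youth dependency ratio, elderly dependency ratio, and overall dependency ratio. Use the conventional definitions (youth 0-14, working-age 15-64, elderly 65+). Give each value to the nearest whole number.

Youth dependency ratio: 44
Old-age dependency ratio: 10
Total dependency ratio: 54

0–14: 5 075 + 4 800 + 6 353 = 16 228
15–64: 3 120 + 3 347 + 3 081 + 3 687 + 3 357 + 4 171 + 3 306 + 3 774 + 4 623 + 4 714 = 37 180
65+: 2 685 + 1 069 = 3 754
Youth dependency ratio = 16 228 / 37 180 × 100 = 44
Old-age dependency ratio = 3 754 / 37 180 × 100 = 10
Total dependency ratio = (16 228 + 3 754) / 37 180 × 100 = 19 982 / 37 180 × 100 = 54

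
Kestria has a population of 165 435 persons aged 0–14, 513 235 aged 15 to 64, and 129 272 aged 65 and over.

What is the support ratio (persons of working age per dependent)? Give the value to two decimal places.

Support ratio: 1.74

Support ratio = 513 235 / (165 435 + 129 272) = 513 235 / 294 707 = 1.74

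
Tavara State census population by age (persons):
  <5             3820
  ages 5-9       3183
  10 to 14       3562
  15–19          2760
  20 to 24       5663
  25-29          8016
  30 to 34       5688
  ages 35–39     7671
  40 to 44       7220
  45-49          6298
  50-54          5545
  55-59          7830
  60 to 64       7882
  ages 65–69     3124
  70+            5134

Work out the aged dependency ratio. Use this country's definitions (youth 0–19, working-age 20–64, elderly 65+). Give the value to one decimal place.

Old-age dependency ratio: 13.4

0–19: 3820 + 3183 + 3562 + 2760 = 13325
20–64: 5663 + 8016 + 5688 + 7671 + 7220 + 6298 + 5545 + 7830 + 7882 = 61813
65+: 3124 + 5134 = 8258
Old-age dependency ratio = 8258 / 61813 × 100 = 13.4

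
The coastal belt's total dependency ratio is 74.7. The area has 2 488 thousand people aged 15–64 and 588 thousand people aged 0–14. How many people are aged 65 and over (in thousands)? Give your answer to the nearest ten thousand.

Total dependency ratio = (youth + elderly) / working-age × 100
74.7 = (588 + E) / 2 488 × 100
⇒ 1 270

Aged 65 and over: 1 270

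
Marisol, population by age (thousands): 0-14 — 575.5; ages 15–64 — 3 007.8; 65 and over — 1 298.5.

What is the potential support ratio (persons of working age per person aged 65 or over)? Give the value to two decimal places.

Potential support ratio: 2.32

Potential support ratio = 3 007.8 / 1 298.5 = 2.32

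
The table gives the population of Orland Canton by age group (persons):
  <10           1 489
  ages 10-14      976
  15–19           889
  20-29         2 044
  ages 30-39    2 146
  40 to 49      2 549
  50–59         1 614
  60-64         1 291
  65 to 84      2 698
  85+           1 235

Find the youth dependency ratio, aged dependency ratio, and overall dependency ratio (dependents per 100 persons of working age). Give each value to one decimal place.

Youth dependency ratio: 23.4
Old-age dependency ratio: 37.3
Total dependency ratio: 60.7

0–14: 1 489 + 976 = 2 465
15–64: 889 + 2 044 + 2 146 + 2 549 + 1 614 + 1 291 = 10 533
65+: 2 698 + 1 235 = 3 933
Youth dependency ratio = 2 465 / 10 533 × 100 = 23.4
Old-age dependency ratio = 3 933 / 10 533 × 100 = 37.3
Total dependency ratio = (2 465 + 3 933) / 10 533 × 100 = 6 398 / 10 533 × 100 = 60.7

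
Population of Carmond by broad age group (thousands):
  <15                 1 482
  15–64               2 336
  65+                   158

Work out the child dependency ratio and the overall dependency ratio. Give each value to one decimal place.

Youth dependency ratio = 1 482 / 2 336 × 100 = 63.4
Total dependency ratio = (1 482 + 158) / 2 336 × 100 = 1 640 / 2 336 × 100 = 70.2

Youth dependency ratio: 63.4
Total dependency ratio: 70.2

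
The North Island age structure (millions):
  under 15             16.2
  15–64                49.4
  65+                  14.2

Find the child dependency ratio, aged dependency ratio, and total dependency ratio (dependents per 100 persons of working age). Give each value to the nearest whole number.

Youth dependency ratio = 16.2 / 49.4 × 100 = 33
Old-age dependency ratio = 14.2 / 49.4 × 100 = 29
Total dependency ratio = (16.2 + 14.2) / 49.4 × 100 = 30.4 / 49.4 × 100 = 62

Youth dependency ratio: 33
Old-age dependency ratio: 29
Total dependency ratio: 62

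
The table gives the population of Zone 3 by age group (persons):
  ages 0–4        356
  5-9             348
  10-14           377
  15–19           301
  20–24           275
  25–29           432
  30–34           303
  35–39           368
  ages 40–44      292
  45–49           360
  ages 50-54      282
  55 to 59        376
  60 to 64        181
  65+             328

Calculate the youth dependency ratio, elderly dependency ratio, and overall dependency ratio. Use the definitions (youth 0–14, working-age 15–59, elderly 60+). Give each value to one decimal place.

0–14: 356 + 348 + 377 = 1081
15–59: 301 + 275 + 432 + 303 + 368 + 292 + 360 + 282 + 376 = 2989
60+: 181 + 328 = 509
Youth dependency ratio = 1081 / 2989 × 100 = 36.2
Old-age dependency ratio = 509 / 2989 × 100 = 17.0
Total dependency ratio = (1081 + 509) / 2989 × 100 = 1590 / 2989 × 100 = 53.2

Youth dependency ratio: 36.2
Old-age dependency ratio: 17.0
Total dependency ratio: 53.2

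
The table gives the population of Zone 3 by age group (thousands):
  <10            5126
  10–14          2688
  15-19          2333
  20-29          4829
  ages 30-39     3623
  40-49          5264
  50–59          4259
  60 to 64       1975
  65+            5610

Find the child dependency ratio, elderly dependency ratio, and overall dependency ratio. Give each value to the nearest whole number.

Youth dependency ratio: 35
Old-age dependency ratio: 25
Total dependency ratio: 60

0–14: 5126 + 2688 = 7814
15–64: 2333 + 4829 + 3623 + 5264 + 4259 + 1975 = 22283
65+: 5610
Youth dependency ratio = 7814 / 22283 × 100 = 35
Old-age dependency ratio = 5610 / 22283 × 100 = 25
Total dependency ratio = (7814 + 5610) / 22283 × 100 = 13424 / 22283 × 100 = 60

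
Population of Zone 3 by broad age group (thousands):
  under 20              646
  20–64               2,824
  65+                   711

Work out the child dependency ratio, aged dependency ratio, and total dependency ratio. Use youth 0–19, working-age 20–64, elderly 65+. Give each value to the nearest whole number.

Youth dependency ratio = 646 / 2,824 × 100 = 23
Old-age dependency ratio = 711 / 2,824 × 100 = 25
Total dependency ratio = (646 + 711) / 2,824 × 100 = 1,357 / 2,824 × 100 = 48

Youth dependency ratio: 23
Old-age dependency ratio: 25
Total dependency ratio: 48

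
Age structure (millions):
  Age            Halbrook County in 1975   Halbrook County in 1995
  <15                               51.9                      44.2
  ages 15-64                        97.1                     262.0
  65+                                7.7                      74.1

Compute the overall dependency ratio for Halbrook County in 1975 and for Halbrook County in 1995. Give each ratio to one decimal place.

Halbrook County in 1975: (51.9 + 7.7) / 97.1 × 100 = 59.6 / 97.1 × 100 = 61.4
Halbrook County in 1995: (44.2 + 74.1) / 262.0 × 100 = 118.3 / 262.0 × 100 = 45.2

Halbrook County in 1975: 61.4
Halbrook County in 1995: 45.2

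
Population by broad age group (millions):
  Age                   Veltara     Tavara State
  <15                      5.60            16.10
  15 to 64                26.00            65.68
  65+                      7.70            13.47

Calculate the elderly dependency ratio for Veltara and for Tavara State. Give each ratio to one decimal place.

Veltara: 29.6
Tavara State: 20.5

Veltara: 7.70 / 26.00 × 100 = 29.6
Tavara State: 13.47 / 65.68 × 100 = 20.5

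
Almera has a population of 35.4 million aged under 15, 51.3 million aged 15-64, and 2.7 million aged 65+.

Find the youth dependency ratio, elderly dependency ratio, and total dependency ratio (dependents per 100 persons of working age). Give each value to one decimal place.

Youth dependency ratio = 35.4 / 51.3 × 100 = 69.0
Old-age dependency ratio = 2.7 / 51.3 × 100 = 5.3
Total dependency ratio = (35.4 + 2.7) / 51.3 × 100 = 38.1 / 51.3 × 100 = 74.3

Youth dependency ratio: 69.0
Old-age dependency ratio: 5.3
Total dependency ratio: 74.3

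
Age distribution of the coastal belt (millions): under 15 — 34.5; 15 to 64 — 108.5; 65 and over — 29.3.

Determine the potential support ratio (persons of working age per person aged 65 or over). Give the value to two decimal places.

Potential support ratio: 3.70

Potential support ratio = 108.5 / 29.3 = 3.70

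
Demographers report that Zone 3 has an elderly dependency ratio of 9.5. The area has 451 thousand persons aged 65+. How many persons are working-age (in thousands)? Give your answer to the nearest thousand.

Old-age dependency ratio = elderly / working-age × 100
9.5 = 451 / W × 100
⇒ 4,747

Working-age: 4,747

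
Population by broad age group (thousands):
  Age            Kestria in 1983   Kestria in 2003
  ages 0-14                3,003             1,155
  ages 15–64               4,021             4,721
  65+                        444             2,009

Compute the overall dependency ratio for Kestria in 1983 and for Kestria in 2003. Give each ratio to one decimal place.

Kestria in 1983: 85.7
Kestria in 2003: 67.0

Kestria in 1983: (3,003 + 444) / 4,021 × 100 = 3,447 / 4,021 × 100 = 85.7
Kestria in 2003: (1,155 + 2,009) / 4,721 × 100 = 3,164 / 4,721 × 100 = 67.0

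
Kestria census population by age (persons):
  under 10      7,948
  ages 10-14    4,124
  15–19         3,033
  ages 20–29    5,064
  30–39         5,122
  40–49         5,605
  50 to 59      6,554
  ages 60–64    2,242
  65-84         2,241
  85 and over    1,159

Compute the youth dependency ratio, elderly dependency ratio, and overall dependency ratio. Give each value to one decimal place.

0–14: 7,948 + 4,124 = 12,072
15–64: 3,033 + 5,064 + 5,122 + 5,605 + 6,554 + 2,242 = 27,620
65+: 2,241 + 1,159 = 3,400
Youth dependency ratio = 12,072 / 27,620 × 100 = 43.7
Old-age dependency ratio = 3,400 / 27,620 × 100 = 12.3
Total dependency ratio = (12,072 + 3,400) / 27,620 × 100 = 15,472 / 27,620 × 100 = 56.0

Youth dependency ratio: 43.7
Old-age dependency ratio: 12.3
Total dependency ratio: 56.0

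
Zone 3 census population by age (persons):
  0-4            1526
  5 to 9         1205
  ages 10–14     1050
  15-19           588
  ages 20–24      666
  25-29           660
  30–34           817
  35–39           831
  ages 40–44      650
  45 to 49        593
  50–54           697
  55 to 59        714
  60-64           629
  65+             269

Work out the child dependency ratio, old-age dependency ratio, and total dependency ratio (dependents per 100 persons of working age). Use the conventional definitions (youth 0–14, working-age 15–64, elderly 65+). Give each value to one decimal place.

0–14: 1526 + 1205 + 1050 = 3781
15–64: 588 + 666 + 660 + 817 + 831 + 650 + 593 + 697 + 714 + 629 = 6845
65+: 269
Youth dependency ratio = 3781 / 6845 × 100 = 55.2
Old-age dependency ratio = 269 / 6845 × 100 = 3.9
Total dependency ratio = (3781 + 269) / 6845 × 100 = 4050 / 6845 × 100 = 59.2

Youth dependency ratio: 55.2
Old-age dependency ratio: 3.9
Total dependency ratio: 59.2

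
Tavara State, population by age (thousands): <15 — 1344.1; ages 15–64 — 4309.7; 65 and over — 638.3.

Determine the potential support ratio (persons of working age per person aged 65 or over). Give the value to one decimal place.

Potential support ratio = 4309.7 / 638.3 = 6.8

Potential support ratio: 6.8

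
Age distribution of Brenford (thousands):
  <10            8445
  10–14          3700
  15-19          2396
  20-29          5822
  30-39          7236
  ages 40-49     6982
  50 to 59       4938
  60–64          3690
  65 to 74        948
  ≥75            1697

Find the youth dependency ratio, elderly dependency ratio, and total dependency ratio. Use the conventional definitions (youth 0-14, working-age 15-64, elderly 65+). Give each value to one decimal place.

Youth dependency ratio: 39.1
Old-age dependency ratio: 8.5
Total dependency ratio: 47.6

0–14: 8445 + 3700 = 12145
15–64: 2396 + 5822 + 7236 + 6982 + 4938 + 3690 = 31064
65+: 948 + 1697 = 2645
Youth dependency ratio = 12145 / 31064 × 100 = 39.1
Old-age dependency ratio = 2645 / 31064 × 100 = 8.5
Total dependency ratio = (12145 + 2645) / 31064 × 100 = 14790 / 31064 × 100 = 47.6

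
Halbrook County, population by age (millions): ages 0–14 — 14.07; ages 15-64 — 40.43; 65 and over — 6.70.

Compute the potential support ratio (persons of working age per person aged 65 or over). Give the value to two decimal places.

Potential support ratio = 40.43 / 6.70 = 6.03

Potential support ratio: 6.03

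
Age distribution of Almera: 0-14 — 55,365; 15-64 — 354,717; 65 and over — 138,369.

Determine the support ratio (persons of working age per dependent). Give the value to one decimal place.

Support ratio: 1.8

Support ratio = 354,717 / (55,365 + 138,369) = 354,717 / 193,734 = 1.8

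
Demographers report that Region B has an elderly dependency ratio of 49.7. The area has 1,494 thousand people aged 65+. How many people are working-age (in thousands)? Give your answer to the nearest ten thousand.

Working-age: 3,010

Old-age dependency ratio = elderly / working-age × 100
49.7 = 1,494 / W × 100
⇒ 3,010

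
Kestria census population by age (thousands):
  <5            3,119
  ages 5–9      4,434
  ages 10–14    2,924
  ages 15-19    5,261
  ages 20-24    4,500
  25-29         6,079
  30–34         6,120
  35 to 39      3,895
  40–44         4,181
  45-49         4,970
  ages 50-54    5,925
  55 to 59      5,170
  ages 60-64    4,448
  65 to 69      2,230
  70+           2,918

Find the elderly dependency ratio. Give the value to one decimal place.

Old-age dependency ratio: 10.2

0–14: 3,119 + 4,434 + 2,924 = 10,477
15–64: 5,261 + 4,500 + 6,079 + 6,120 + 3,895 + 4,181 + 4,970 + 5,925 + 5,170 + 4,448 = 50,549
65+: 2,230 + 2,918 = 5,148
Old-age dependency ratio = 5,148 / 50,549 × 100 = 10.2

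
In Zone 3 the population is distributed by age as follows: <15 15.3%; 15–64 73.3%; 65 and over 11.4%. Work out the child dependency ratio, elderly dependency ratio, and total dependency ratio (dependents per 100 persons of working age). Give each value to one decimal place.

Youth dependency ratio = 15.3 / 73.3 × 100 = 20.9
Old-age dependency ratio = 11.4 / 73.3 × 100 = 15.6
Total dependency ratio = (15.3 + 11.4) / 73.3 × 100 = 26.7 / 73.3 × 100 = 36.4

Youth dependency ratio: 20.9
Old-age dependency ratio: 15.6
Total dependency ratio: 36.4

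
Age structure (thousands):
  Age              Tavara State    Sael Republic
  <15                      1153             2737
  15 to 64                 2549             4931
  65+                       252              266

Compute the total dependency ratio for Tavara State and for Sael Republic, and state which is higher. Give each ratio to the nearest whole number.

Tavara State: 55
Sael Republic: 61
Higher: Sael Republic

Tavara State: (1153 + 252) / 2549 × 100 = 1405 / 2549 × 100 = 55
Sael Republic: (2737 + 266) / 4931 × 100 = 3003 / 4931 × 100 = 61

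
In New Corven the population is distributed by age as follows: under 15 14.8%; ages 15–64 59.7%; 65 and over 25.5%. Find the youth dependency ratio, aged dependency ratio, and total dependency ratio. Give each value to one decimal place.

Youth dependency ratio: 24.8
Old-age dependency ratio: 42.7
Total dependency ratio: 67.5

Youth dependency ratio = 14.8 / 59.7 × 100 = 24.8
Old-age dependency ratio = 25.5 / 59.7 × 100 = 42.7
Total dependency ratio = (14.8 + 25.5) / 59.7 × 100 = 40.3 / 59.7 × 100 = 67.5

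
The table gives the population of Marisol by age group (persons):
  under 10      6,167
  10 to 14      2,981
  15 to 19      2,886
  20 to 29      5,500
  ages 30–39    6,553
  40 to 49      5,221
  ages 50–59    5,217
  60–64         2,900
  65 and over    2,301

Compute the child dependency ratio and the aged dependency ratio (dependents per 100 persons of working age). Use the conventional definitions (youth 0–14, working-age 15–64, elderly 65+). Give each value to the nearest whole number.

Youth dependency ratio: 32
Old-age dependency ratio: 8

0–14: 6,167 + 2,981 = 9,148
15–64: 2,886 + 5,500 + 6,553 + 5,221 + 5,217 + 2,900 = 28,277
65+: 2,301
Youth dependency ratio = 9,148 / 28,277 × 100 = 32
Old-age dependency ratio = 2,301 / 28,277 × 100 = 8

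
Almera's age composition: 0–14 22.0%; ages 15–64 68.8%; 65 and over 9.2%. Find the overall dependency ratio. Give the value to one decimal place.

Total dependency ratio = (22.0 + 9.2) / 68.8 × 100 = 31.2 / 68.8 × 100 = 45.3

Total dependency ratio: 45.3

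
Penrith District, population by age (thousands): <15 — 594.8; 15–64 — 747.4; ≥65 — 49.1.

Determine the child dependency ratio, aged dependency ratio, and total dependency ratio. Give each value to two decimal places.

Youth dependency ratio: 79.58
Old-age dependency ratio: 6.57
Total dependency ratio: 86.15

Youth dependency ratio = 594.8 / 747.4 × 100 = 79.58
Old-age dependency ratio = 49.1 / 747.4 × 100 = 6.57
Total dependency ratio = (594.8 + 49.1) / 747.4 × 100 = 643.9 / 747.4 × 100 = 86.15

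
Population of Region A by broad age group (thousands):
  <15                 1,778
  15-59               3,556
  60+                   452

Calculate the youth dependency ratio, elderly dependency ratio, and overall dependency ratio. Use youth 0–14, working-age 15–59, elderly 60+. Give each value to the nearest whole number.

Youth dependency ratio = 1,778 / 3,556 × 100 = 50
Old-age dependency ratio = 452 / 3,556 × 100 = 13
Total dependency ratio = (1,778 + 452) / 3,556 × 100 = 2,230 / 3,556 × 100 = 63

Youth dependency ratio: 50
Old-age dependency ratio: 13
Total dependency ratio: 63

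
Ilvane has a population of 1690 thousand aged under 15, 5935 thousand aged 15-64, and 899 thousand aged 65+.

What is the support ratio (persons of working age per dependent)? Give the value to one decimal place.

Support ratio: 2.3

Support ratio = 5935 / (1690 + 899) = 5935 / 2589 = 2.3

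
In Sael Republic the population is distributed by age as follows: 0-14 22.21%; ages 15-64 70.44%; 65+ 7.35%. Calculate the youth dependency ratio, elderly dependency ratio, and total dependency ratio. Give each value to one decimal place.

Youth dependency ratio: 31.5
Old-age dependency ratio: 10.4
Total dependency ratio: 42.0

Youth dependency ratio = 22.21 / 70.44 × 100 = 31.5
Old-age dependency ratio = 7.35 / 70.44 × 100 = 10.4
Total dependency ratio = (22.21 + 7.35) / 70.44 × 100 = 29.56 / 70.44 × 100 = 42.0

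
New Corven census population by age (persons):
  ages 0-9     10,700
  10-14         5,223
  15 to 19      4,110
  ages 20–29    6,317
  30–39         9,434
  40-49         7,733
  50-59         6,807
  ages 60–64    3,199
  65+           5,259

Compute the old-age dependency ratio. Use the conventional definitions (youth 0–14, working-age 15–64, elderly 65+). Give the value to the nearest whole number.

0–14: 10,700 + 5,223 = 15,923
15–64: 4,110 + 6,317 + 9,434 + 7,733 + 6,807 + 3,199 = 37,600
65+: 5,259
Old-age dependency ratio = 5,259 / 37,600 × 100 = 14

Old-age dependency ratio: 14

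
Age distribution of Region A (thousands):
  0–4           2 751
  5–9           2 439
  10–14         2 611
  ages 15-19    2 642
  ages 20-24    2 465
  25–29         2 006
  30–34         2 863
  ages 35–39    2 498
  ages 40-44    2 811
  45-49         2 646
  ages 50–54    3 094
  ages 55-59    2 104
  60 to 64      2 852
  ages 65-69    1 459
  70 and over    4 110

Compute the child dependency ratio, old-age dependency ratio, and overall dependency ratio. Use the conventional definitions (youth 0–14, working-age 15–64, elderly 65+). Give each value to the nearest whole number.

0–14: 2 751 + 2 439 + 2 611 = 7 801
15–64: 2 642 + 2 465 + 2 006 + 2 863 + 2 498 + 2 811 + 2 646 + 3 094 + 2 104 + 2 852 = 25 981
65+: 1 459 + 4 110 = 5 569
Youth dependency ratio = 7 801 / 25 981 × 100 = 30
Old-age dependency ratio = 5 569 / 25 981 × 100 = 21
Total dependency ratio = (7 801 + 5 569) / 25 981 × 100 = 13 370 / 25 981 × 100 = 51

Youth dependency ratio: 30
Old-age dependency ratio: 21
Total dependency ratio: 51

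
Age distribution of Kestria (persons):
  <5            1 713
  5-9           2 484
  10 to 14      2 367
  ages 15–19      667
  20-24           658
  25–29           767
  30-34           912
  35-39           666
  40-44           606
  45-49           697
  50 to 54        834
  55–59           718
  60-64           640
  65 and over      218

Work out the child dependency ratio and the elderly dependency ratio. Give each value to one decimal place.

Youth dependency ratio: 91.6
Old-age dependency ratio: 3.0

0–14: 1 713 + 2 484 + 2 367 = 6 564
15–64: 667 + 658 + 767 + 912 + 666 + 606 + 697 + 834 + 718 + 640 = 7 165
65+: 218
Youth dependency ratio = 6 564 / 7 165 × 100 = 91.6
Old-age dependency ratio = 218 / 7 165 × 100 = 3.0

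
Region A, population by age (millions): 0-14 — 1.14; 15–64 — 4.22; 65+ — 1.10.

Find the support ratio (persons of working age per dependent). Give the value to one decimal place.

Support ratio: 1.9

Support ratio = 4.22 / (1.14 + 1.10) = 4.22 / 2.24 = 1.9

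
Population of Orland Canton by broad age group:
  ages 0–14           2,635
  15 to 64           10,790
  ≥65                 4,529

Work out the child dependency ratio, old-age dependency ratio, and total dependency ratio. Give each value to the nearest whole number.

Youth dependency ratio = 2,635 / 10,790 × 100 = 24
Old-age dependency ratio = 4,529 / 10,790 × 100 = 42
Total dependency ratio = (2,635 + 4,529) / 10,790 × 100 = 7,164 / 10,790 × 100 = 66

Youth dependency ratio: 24
Old-age dependency ratio: 42
Total dependency ratio: 66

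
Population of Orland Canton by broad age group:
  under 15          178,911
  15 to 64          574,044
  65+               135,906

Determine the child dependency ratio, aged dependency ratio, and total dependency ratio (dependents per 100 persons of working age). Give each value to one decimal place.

Youth dependency ratio = 178,911 / 574,044 × 100 = 31.2
Old-age dependency ratio = 135,906 / 574,044 × 100 = 23.7
Total dependency ratio = (178,911 + 135,906) / 574,044 × 100 = 314,817 / 574,044 × 100 = 54.8

Youth dependency ratio: 31.2
Old-age dependency ratio: 23.7
Total dependency ratio: 54.8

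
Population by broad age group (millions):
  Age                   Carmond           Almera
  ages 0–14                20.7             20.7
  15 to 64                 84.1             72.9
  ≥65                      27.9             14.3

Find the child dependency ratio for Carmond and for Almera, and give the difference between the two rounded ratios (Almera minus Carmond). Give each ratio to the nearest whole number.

Carmond: 25
Almera: 28
Difference: +3

Carmond: 20.7 / 84.1 × 100 = 25
Almera: 20.7 / 72.9 × 100 = 28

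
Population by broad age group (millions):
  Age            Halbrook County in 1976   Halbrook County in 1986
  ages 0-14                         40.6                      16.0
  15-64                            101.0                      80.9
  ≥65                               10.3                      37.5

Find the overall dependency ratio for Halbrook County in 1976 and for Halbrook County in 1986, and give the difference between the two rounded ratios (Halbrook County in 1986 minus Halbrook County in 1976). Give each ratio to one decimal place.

Halbrook County in 1976: 50.4
Halbrook County in 1986: 66.1
Difference: +15.7

Halbrook County in 1976: (40.6 + 10.3) / 101.0 × 100 = 50.9 / 101.0 × 100 = 50.4
Halbrook County in 1986: (16.0 + 37.5) / 80.9 × 100 = 53.5 / 80.9 × 100 = 66.1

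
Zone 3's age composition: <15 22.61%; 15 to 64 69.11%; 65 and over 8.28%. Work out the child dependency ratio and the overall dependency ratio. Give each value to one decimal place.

Youth dependency ratio = 22.61 / 69.11 × 100 = 32.7
Total dependency ratio = (22.61 + 8.28) / 69.11 × 100 = 30.89 / 69.11 × 100 = 44.7

Youth dependency ratio: 32.7
Total dependency ratio: 44.7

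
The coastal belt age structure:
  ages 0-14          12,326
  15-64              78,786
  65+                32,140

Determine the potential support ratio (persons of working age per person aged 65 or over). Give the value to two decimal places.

Potential support ratio: 2.45

Potential support ratio = 78,786 / 32,140 = 2.45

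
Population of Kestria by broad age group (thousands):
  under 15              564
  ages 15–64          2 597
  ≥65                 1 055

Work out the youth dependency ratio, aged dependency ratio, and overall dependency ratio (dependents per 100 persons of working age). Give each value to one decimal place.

Youth dependency ratio: 21.7
Old-age dependency ratio: 40.6
Total dependency ratio: 62.3

Youth dependency ratio = 564 / 2 597 × 100 = 21.7
Old-age dependency ratio = 1 055 / 2 597 × 100 = 40.6
Total dependency ratio = (564 + 1 055) / 2 597 × 100 = 1 619 / 2 597 × 100 = 62.3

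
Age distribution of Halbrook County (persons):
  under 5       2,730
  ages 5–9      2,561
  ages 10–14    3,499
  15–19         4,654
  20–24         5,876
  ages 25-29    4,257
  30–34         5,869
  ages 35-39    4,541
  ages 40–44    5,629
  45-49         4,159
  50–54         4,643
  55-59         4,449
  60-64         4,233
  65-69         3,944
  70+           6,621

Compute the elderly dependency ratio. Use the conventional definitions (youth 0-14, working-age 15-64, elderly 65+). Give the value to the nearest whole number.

0–14: 2,730 + 2,561 + 3,499 = 8,790
15–64: 4,654 + 5,876 + 4,257 + 5,869 + 4,541 + 5,629 + 4,159 + 4,643 + 4,449 + 4,233 = 48,310
65+: 3,944 + 6,621 = 10,565
Old-age dependency ratio = 10,565 / 48,310 × 100 = 22

Old-age dependency ratio: 22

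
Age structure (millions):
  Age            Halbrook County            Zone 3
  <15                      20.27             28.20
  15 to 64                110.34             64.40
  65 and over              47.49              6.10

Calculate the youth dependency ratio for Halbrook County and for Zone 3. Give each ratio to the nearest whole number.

Halbrook County: 18
Zone 3: 44

Halbrook County: 20.27 / 110.34 × 100 = 18
Zone 3: 28.20 / 64.40 × 100 = 44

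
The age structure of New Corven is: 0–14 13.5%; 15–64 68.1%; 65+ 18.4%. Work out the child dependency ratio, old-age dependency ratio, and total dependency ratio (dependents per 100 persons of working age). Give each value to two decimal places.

Youth dependency ratio = 13.5 / 68.1 × 100 = 19.82
Old-age dependency ratio = 18.4 / 68.1 × 100 = 27.02
Total dependency ratio = (13.5 + 18.4) / 68.1 × 100 = 31.9 / 68.1 × 100 = 46.84

Youth dependency ratio: 19.82
Old-age dependency ratio: 27.02
Total dependency ratio: 46.84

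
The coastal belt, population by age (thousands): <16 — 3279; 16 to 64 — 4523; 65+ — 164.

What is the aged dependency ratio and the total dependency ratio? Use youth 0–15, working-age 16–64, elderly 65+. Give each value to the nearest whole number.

Old-age dependency ratio: 4
Total dependency ratio: 76

Old-age dependency ratio = 164 / 4523 × 100 = 4
Total dependency ratio = (3279 + 164) / 4523 × 100 = 3443 / 4523 × 100 = 76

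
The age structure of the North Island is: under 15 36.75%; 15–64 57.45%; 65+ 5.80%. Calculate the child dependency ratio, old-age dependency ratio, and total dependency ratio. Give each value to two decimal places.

Youth dependency ratio = 36.75 / 57.45 × 100 = 63.97
Old-age dependency ratio = 5.80 / 57.45 × 100 = 10.10
Total dependency ratio = (36.75 + 5.80) / 57.45 × 100 = 42.55 / 57.45 × 100 = 74.06

Youth dependency ratio: 63.97
Old-age dependency ratio: 10.10
Total dependency ratio: 74.06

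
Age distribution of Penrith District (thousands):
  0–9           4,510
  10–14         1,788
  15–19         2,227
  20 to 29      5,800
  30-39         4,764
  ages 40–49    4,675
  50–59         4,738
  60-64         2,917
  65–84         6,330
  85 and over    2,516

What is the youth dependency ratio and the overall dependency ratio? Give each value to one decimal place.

Youth dependency ratio: 25.1
Total dependency ratio: 60.3

0–14: 4,510 + 1,788 = 6,298
15–64: 2,227 + 5,800 + 4,764 + 4,675 + 4,738 + 2,917 = 25,121
65+: 6,330 + 2,516 = 8,846
Youth dependency ratio = 6,298 / 25,121 × 100 = 25.1
Total dependency ratio = (6,298 + 8,846) / 25,121 × 100 = 15,144 / 25,121 × 100 = 60.3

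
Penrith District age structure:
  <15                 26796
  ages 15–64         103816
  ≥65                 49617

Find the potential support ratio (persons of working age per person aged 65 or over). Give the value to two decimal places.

Potential support ratio = 103816 / 49617 = 2.09

Potential support ratio: 2.09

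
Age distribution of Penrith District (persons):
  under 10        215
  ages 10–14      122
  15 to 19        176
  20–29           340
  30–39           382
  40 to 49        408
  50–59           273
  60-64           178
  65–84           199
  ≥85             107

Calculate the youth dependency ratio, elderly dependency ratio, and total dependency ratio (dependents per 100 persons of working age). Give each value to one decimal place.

Youth dependency ratio: 19.2
Old-age dependency ratio: 17.4
Total dependency ratio: 36.6

0–14: 215 + 122 = 337
15–64: 176 + 340 + 382 + 408 + 273 + 178 = 1 757
65+: 199 + 107 = 306
Youth dependency ratio = 337 / 1 757 × 100 = 19.2
Old-age dependency ratio = 306 / 1 757 × 100 = 17.4
Total dependency ratio = (337 + 306) / 1 757 × 100 = 643 / 1 757 × 100 = 36.6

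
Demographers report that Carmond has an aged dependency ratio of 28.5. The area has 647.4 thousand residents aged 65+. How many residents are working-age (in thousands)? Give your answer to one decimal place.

Working-age: 2 271.6

Old-age dependency ratio = elderly / working-age × 100
28.5 = 647.4 / W × 100
⇒ 2 271.6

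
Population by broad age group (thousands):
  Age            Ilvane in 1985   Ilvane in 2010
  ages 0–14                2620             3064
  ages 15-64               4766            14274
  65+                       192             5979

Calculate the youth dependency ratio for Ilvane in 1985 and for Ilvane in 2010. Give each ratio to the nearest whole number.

Ilvane in 1985: 2620 / 4766 × 100 = 55
Ilvane in 2010: 3064 / 14274 × 100 = 21

Ilvane in 1985: 55
Ilvane in 2010: 21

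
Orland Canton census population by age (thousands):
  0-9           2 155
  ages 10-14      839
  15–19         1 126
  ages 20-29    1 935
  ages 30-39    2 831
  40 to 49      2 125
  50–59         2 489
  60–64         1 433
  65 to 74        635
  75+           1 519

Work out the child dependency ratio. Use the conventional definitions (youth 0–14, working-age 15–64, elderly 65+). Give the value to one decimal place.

0–14: 2 155 + 839 = 2 994
15–64: 1 126 + 1 935 + 2 831 + 2 125 + 2 489 + 1 433 = 11 939
65+: 635 + 1 519 = 2 154
Youth dependency ratio = 2 994 / 11 939 × 100 = 25.1

Youth dependency ratio: 25.1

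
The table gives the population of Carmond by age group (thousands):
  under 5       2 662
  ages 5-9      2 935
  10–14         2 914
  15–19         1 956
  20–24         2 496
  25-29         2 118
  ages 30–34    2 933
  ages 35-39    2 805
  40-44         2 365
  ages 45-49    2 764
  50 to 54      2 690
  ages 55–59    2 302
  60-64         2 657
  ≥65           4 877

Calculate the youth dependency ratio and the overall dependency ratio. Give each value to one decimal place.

0–14: 2 662 + 2 935 + 2 914 = 8 511
15–64: 1 956 + 2 496 + 2 118 + 2 933 + 2 805 + 2 365 + 2 764 + 2 690 + 2 302 + 2 657 = 25 086
65+: 4 877
Youth dependency ratio = 8 511 / 25 086 × 100 = 33.9
Total dependency ratio = (8 511 + 4 877) / 25 086 × 100 = 13 388 / 25 086 × 100 = 53.4

Youth dependency ratio: 33.9
Total dependency ratio: 53.4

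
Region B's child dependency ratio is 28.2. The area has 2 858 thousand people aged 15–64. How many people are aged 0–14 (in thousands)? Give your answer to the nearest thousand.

Aged 0–14: 806

Youth dependency ratio = youth / working-age × 100
28.2 = Y / 2 858 × 100
⇒ 806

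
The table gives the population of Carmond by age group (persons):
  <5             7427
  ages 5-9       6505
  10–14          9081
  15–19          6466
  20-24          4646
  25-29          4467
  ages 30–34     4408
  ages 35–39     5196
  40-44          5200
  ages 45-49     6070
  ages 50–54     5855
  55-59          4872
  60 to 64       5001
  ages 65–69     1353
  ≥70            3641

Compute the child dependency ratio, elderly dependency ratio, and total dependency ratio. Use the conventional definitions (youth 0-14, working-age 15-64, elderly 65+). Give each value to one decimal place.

0–14: 7427 + 6505 + 9081 = 23013
15–64: 6466 + 4646 + 4467 + 4408 + 5196 + 5200 + 6070 + 5855 + 4872 + 5001 = 52181
65+: 1353 + 3641 = 4994
Youth dependency ratio = 23013 / 52181 × 100 = 44.1
Old-age dependency ratio = 4994 / 52181 × 100 = 9.6
Total dependency ratio = (23013 + 4994) / 52181 × 100 = 28007 / 52181 × 100 = 53.7

Youth dependency ratio: 44.1
Old-age dependency ratio: 9.6
Total dependency ratio: 53.7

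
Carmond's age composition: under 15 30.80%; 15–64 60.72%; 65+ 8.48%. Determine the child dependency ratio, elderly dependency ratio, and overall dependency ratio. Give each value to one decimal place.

Youth dependency ratio: 50.7
Old-age dependency ratio: 14.0
Total dependency ratio: 64.7

Youth dependency ratio = 30.80 / 60.72 × 100 = 50.7
Old-age dependency ratio = 8.48 / 60.72 × 100 = 14.0
Total dependency ratio = (30.80 + 8.48) / 60.72 × 100 = 39.28 / 60.72 × 100 = 64.7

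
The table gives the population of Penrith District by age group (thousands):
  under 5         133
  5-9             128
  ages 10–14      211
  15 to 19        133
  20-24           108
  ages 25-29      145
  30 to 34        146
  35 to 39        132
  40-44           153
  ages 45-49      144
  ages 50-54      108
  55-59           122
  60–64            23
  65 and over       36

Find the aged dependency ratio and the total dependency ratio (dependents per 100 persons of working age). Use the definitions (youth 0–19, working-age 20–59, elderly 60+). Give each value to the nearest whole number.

Old-age dependency ratio: 6
Total dependency ratio: 63

0–19: 133 + 128 + 211 + 133 = 605
20–59: 108 + 145 + 146 + 132 + 153 + 144 + 108 + 122 = 1058
60+: 23 + 36 = 59
Old-age dependency ratio = 59 / 1058 × 100 = 6
Total dependency ratio = (605 + 59) / 1058 × 100 = 664 / 1058 × 100 = 63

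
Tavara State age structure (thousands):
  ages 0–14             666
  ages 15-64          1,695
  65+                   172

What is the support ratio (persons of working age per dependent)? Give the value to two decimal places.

Support ratio: 2.02

Support ratio = 1,695 / (666 + 172) = 1,695 / 838 = 2.02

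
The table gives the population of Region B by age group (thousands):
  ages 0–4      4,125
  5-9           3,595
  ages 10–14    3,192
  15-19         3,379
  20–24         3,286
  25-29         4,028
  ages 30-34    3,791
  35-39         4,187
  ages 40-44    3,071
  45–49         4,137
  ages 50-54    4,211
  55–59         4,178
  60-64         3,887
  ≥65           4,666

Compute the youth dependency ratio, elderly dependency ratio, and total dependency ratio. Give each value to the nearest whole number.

Youth dependency ratio: 29
Old-age dependency ratio: 12
Total dependency ratio: 41

0–14: 4,125 + 3,595 + 3,192 = 10,912
15–64: 3,379 + 3,286 + 4,028 + 3,791 + 4,187 + 3,071 + 4,137 + 4,211 + 4,178 + 3,887 = 38,155
65+: 4,666
Youth dependency ratio = 10,912 / 38,155 × 100 = 29
Old-age dependency ratio = 4,666 / 38,155 × 100 = 12
Total dependency ratio = (10,912 + 4,666) / 38,155 × 100 = 15,578 / 38,155 × 100 = 41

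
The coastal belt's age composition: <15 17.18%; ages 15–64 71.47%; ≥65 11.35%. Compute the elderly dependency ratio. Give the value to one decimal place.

Old-age dependency ratio: 15.9

Old-age dependency ratio = 11.35 / 71.47 × 100 = 15.9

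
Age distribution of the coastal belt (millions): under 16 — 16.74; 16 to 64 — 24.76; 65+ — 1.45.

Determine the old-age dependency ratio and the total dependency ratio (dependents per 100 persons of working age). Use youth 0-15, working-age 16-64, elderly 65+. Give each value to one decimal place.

Old-age dependency ratio = 1.45 / 24.76 × 100 = 5.9
Total dependency ratio = (16.74 + 1.45) / 24.76 × 100 = 18.19 / 24.76 × 100 = 73.5

Old-age dependency ratio: 5.9
Total dependency ratio: 73.5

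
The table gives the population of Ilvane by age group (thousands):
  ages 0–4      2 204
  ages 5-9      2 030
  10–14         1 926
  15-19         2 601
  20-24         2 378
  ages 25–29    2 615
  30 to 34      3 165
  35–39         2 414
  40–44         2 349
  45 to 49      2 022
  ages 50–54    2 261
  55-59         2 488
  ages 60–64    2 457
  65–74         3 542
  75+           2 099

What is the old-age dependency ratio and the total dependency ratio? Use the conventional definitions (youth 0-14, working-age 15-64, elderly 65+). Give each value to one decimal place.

0–14: 2 204 + 2 030 + 1 926 = 6 160
15–64: 2 601 + 2 378 + 2 615 + 3 165 + 2 414 + 2 349 + 2 022 + 2 261 + 2 488 + 2 457 = 24 750
65+: 3 542 + 2 099 = 5 641
Old-age dependency ratio = 5 641 / 24 750 × 100 = 22.8
Total dependency ratio = (6 160 + 5 641) / 24 750 × 100 = 11 801 / 24 750 × 100 = 47.7

Old-age dependency ratio: 22.8
Total dependency ratio: 47.7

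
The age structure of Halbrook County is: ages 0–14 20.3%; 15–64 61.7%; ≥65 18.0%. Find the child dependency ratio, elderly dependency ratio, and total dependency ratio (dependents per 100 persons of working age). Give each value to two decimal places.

Youth dependency ratio: 32.90
Old-age dependency ratio: 29.17
Total dependency ratio: 62.07

Youth dependency ratio = 20.3 / 61.7 × 100 = 32.90
Old-age dependency ratio = 18.0 / 61.7 × 100 = 29.17
Total dependency ratio = (20.3 + 18.0) / 61.7 × 100 = 38.3 / 61.7 × 100 = 62.07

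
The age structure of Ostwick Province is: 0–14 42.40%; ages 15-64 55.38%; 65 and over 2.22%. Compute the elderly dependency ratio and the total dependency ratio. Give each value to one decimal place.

Old-age dependency ratio = 2.22 / 55.38 × 100 = 4.0
Total dependency ratio = (42.40 + 2.22) / 55.38 × 100 = 44.62 / 55.38 × 100 = 80.6

Old-age dependency ratio: 4.0
Total dependency ratio: 80.6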